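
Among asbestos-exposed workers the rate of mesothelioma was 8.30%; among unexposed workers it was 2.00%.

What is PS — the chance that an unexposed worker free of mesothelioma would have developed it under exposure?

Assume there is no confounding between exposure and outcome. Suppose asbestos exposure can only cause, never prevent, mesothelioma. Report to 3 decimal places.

p₁ = 0.083, p₀ = 0.02.
Under exogeneity and monotonicity, PS = (p₁ − p₀) / (1 − p₀).
PS = (0.083 − 0.02) / (1 − 0.02) = 0.063 / 0.98 ≈ 0.0643

PS ≈ 0.064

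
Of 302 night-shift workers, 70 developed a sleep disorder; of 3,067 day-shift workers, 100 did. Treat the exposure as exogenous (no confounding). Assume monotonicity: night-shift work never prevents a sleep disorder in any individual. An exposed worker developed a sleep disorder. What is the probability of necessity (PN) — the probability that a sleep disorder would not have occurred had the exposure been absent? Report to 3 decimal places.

p₁ = P(outcome | exposed) = 70/302 = 0.23179
p₀ = P(outcome | unexposed) = 100/3067 = 0.032605
Under exogeneity and monotonicity, PN = (p₁ − p₀) / p₁.
PN = (0.23179 − 0.032605) / 0.23179 = 0.19918 / 0.23179 ≈ 0.8593

PN ≈ 0.859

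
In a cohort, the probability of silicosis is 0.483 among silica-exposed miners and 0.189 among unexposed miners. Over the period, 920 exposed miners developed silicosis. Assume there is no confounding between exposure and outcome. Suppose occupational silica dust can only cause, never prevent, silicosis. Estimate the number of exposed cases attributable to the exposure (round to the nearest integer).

Let p₁ = 0.483, p₀ = 0.189.
PN = (p₁ − p₀)/p₁ = (0.483 − 0.189) / 0.483 ≈ 0.60870.
Attributable cases ≈ PN × (exposed cases) = 0.60870 × 920 ≈ 560.00.

about 560 cases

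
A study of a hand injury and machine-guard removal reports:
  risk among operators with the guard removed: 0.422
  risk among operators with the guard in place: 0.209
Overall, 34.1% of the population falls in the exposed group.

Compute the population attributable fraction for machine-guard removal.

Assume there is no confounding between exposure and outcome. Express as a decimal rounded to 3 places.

Let p₁ = 0.422, p₀ = 0.209.
Overall risk P(Y=1) = π·p₁ + (1−π)·p₀ = 0.341×0.422 + 0.659×0.209 = 0.28163.
Under exogeneity, PAF = [P(Y=1) − p₀] / P(Y=1).
PAF = (0.28163 − 0.209) / 0.28163 ≈ 0.2579

PAF ≈ 0.258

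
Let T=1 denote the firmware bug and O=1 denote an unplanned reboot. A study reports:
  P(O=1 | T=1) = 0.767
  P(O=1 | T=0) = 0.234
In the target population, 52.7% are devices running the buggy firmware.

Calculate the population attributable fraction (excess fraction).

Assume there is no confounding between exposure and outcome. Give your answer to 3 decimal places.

Let p₁ = 0.767, p₀ = 0.234.
Overall risk P(Y=1) = π·p₁ + (1−π)·p₀ = 0.527×0.767 + 0.473×0.234 = 0.51489.
Under exogeneity, PAF = [P(Y=1) − p₀] / P(Y=1).
PAF = (0.51489 − 0.234) / 0.51489 ≈ 0.5455

PAF ≈ 0.546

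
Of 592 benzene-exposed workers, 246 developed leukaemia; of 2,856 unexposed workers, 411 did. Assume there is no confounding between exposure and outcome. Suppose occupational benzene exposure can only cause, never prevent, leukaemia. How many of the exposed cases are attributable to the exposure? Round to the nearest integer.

p₁ = P(outcome | exposed) = 246/592 = 0.41554
p₀ = P(outcome | unexposed) = 411/2856 = 0.14391
PN = (p₁ − p₀)/p₁ = (0.41554 − 0.14391) / 0.41554 ≈ 0.65369.
Attributable cases ≈ PN × (exposed cases) = 0.65369 × 246 ≈ 160.81.

about 161 cases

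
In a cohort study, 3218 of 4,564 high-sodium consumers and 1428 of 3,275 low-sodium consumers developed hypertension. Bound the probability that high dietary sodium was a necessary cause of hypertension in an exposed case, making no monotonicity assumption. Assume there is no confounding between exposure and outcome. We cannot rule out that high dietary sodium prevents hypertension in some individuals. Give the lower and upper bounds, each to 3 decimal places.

0.382 ≤ PN ≤ 0.800

p₁ = P(outcome | exposed) = 3218/4564 = 0.70508
p₀ = P(outcome | unexposed) = 1428/3275 = 0.43603
Under exogeneity alone the bounds on PN are max{0,(p₁−p₀)/p₁} ≤ PN ≤ min{1,(1−p₀)/p₁}.
  lower = (p₁ − p₀)/p₁ = 0.26905 / 0.70508 ≈ 0.3816
  upper = min{1, (1 − p₀)/p₁} = 0.56397 / 0.70508 ≈ 0.7999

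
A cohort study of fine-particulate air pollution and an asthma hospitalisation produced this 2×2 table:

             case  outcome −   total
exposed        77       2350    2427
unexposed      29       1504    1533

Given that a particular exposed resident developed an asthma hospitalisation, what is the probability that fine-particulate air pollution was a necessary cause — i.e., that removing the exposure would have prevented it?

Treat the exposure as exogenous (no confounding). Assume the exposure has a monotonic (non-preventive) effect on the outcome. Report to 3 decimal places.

PN ≈ 0.404

p₁ = P(outcome | exposed) = 77/2427 = 0.031726
p₀ = P(outcome | unexposed) = 29/1533 = 0.018917
Under exogeneity and monotonicity, PN = (p₁ − p₀)/p₁.
PN = (0.031726 − 0.018917) / 0.031726 ≈ 0.4037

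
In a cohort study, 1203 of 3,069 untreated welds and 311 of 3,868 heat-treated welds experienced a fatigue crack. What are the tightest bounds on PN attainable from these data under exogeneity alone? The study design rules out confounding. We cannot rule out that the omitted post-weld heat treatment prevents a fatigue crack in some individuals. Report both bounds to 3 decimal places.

0.795 ≤ PN ≤ 1.000

p₁ = P(outcome | exposed) = 1203/3069 = 0.39198
p₀ = P(outcome | unexposed) = 311/3868 = 0.080403
Under exogeneity alone the bounds on PN are max{0,(p₁−p₀)/p₁} ≤ PN ≤ min{1,(1−p₀)/p₁}.
  lower = (p₁ − p₀)/p₁ = 0.31158 / 0.39198 ≈ 0.7949
  upper = min{1, (1 − p₀)/p₁} = 0.9196 / 0.39198 ≈ 2.3460 → capped at 1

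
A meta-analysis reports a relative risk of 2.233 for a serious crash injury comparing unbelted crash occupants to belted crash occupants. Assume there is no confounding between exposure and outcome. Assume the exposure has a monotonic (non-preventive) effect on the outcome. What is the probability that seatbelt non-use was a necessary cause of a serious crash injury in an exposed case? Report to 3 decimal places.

Under exogeneity and monotonicity, PN = (RR − 1) / RR = 1 − 1/RR.
PN = (2.233 − 1) / 2.233 = 1.233 / 2.233 ≈ 0.5522

PN ≈ 0.552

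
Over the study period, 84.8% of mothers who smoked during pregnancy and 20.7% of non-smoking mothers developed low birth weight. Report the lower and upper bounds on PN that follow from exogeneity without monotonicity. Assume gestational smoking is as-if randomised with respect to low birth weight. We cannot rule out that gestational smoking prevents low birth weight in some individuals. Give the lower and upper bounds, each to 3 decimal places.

p₁ = 0.848, p₀ = 0.207.
Under exogeneity alone the bounds on PN are max{0,(p₁−p₀)/p₁} ≤ PN ≤ min{1,(1−p₀)/p₁}.
  lower = (p₁ − p₀)/p₁ = 0.641 / 0.848 ≈ 0.7559
  upper = min{1, (1 − p₀)/p₁} = 0.793 / 0.848 ≈ 0.9351

0.756 ≤ PN ≤ 0.935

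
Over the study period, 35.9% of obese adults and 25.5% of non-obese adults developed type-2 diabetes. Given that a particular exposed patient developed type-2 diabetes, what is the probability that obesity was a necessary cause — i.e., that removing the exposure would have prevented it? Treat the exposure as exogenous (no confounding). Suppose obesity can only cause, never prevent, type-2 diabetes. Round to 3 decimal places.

PN ≈ 0.290

p₁ = 0.359, p₀ = 0.255.
Under exogeneity and monotonicity, PN = (p₁ − p₀) / p₁.
PN = (0.359 − 0.255) / 0.359 = 0.104 / 0.359 ≈ 0.2897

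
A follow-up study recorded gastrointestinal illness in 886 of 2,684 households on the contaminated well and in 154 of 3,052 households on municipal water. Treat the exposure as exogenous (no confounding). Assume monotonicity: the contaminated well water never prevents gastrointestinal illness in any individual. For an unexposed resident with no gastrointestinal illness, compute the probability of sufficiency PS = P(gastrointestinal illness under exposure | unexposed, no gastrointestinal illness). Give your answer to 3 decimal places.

p₁ = P(outcome | exposed) = 886/2684 = 0.3301
p₀ = P(outcome | unexposed) = 154/3052 = 0.050459
Under exogeneity and monotonicity, PS = (p₁ − p₀) / (1 − p₀).
PS = (0.3301 − 0.050459) / (1 − 0.050459) = 0.27965 / 0.94954 ≈ 0.2945

PS ≈ 0.295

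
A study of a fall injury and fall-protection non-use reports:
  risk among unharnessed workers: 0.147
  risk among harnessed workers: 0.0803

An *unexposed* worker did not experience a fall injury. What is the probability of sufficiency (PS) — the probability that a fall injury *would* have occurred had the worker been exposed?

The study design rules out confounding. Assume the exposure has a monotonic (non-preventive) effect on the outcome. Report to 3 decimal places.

Let p₁ = 0.147, p₀ = 0.0803.
Under exogeneity and monotonicity, PS = (p₁ − p₀) / (1 − p₀).
PS = (0.147 − 0.0803) / (1 − 0.0803) = 0.0667 / 0.9197 ≈ 0.0725

PS ≈ 0.073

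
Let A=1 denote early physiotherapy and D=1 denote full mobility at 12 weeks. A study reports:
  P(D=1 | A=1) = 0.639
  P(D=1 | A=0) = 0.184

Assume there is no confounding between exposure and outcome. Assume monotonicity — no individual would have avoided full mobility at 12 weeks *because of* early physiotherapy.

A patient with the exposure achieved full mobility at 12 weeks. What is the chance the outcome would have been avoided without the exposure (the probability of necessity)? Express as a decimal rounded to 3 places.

Let p₁ = 0.639, p₀ = 0.184.
Under exogeneity and monotonicity, PN = (p₁ − p₀) / p₁.
PN = (0.639 − 0.184) / 0.639 = 0.455 / 0.639 ≈ 0.7121

PN ≈ 0.712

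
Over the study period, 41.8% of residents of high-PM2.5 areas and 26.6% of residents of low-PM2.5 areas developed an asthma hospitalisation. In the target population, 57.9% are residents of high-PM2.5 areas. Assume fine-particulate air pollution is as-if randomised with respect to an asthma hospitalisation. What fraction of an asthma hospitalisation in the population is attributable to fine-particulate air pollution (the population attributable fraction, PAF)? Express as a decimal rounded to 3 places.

p₁ = 0.418, p₀ = 0.266.
Overall risk P(Y=1) = π·p₁ + (1−π)·p₀ = 0.579×0.418 + 0.421×0.266 = 0.35401.
Under exogeneity, PAF = [P(Y=1) − p₀] / P(Y=1).
PAF = (0.35401 − 0.266) / 0.35401 ≈ 0.2486

PAF ≈ 0.249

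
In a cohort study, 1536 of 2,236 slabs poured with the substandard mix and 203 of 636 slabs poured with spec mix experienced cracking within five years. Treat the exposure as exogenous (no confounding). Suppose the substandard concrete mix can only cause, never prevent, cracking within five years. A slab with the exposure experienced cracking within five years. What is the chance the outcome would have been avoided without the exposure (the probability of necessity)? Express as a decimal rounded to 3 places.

p₁ = P(outcome | exposed) = 1536/2236 = 0.68694
p₀ = P(outcome | unexposed) = 203/636 = 0.31918
Under exogeneity and monotonicity, PN = (p₁ − p₀) / p₁.
PN = (0.68694 − 0.31918) / 0.68694 = 0.36776 / 0.68694 ≈ 0.5354

PN ≈ 0.535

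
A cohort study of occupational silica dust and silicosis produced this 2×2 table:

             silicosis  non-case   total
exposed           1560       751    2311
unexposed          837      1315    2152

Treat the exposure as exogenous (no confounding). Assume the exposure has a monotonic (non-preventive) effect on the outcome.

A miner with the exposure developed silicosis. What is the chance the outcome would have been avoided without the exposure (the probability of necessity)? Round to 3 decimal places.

p₁ = P(outcome | exposed) = 1560/2311 = 0.67503
p₀ = P(outcome | unexposed) = 837/2152 = 0.38894
Under exogeneity and monotonicity, PN = (p₁ − p₀)/p₁.
PN = (0.67503 − 0.38894) / 0.67503 ≈ 0.4238

PN ≈ 0.424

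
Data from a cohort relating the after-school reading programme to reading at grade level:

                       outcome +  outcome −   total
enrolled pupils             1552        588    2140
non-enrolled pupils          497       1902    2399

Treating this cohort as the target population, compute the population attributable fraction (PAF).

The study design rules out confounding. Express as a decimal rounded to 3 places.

PAF ≈ 0.541

p₁ = P(outcome | exposed) = 1552/2140 = 0.72523
p₀ = P(outcome | unexposed) = 497/2399 = 0.20717
Exposure prevalence π = 2140/4539 = 0.47147; overall risk P(Y=1) = 0.45142.
Under exogeneity, PAF = [P(Y=1) − p₀]/P(Y=1).
PAF = (0.45142 − 0.20717) / 0.45142 ≈ 0.5411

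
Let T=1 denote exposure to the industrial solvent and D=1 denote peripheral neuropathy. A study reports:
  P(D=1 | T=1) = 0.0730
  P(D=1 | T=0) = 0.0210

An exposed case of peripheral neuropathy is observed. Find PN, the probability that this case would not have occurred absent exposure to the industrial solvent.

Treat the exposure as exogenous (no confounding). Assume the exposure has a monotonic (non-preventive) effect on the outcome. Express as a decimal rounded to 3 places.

PN ≈ 0.712

Let p₁ = 0.073, p₀ = 0.021.
Under exogeneity and monotonicity, PN = (p₁ − p₀) / p₁.
PN = (0.073 − 0.021) / 0.073 = 0.052 / 0.073 ≈ 0.7123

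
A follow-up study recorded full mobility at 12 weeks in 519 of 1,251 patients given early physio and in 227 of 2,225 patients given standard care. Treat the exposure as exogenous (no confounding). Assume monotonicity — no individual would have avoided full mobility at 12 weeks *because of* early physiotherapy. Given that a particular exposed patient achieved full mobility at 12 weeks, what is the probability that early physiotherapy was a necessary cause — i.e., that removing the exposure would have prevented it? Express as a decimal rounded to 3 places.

p₁ = P(outcome | exposed) = 519/1251 = 0.41487
p₀ = P(outcome | unexposed) = 227/2225 = 0.10202
Under exogeneity and monotonicity, PN = (p₁ − p₀) / p₁.
PN = (0.41487 − 0.10202) / 0.41487 = 0.31285 / 0.41487 ≈ 0.7541

PN ≈ 0.754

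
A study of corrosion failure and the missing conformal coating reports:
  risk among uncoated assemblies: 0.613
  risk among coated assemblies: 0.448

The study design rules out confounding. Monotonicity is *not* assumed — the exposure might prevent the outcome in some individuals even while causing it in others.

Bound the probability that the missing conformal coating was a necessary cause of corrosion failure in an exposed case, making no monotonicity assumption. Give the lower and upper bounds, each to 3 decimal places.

Let p₁ = 0.613, p₀ = 0.448.
Under exogeneity alone the bounds on PN are max{0,(p₁−p₀)/p₁} ≤ PN ≤ min{1,(1−p₀)/p₁}.
  lower = (p₁ − p₀)/p₁ = 0.165 / 0.613 ≈ 0.2692
  upper = min{1, (1 − p₀)/p₁} = 0.552 / 0.613 ≈ 0.9005

0.269 ≤ PN ≤ 0.900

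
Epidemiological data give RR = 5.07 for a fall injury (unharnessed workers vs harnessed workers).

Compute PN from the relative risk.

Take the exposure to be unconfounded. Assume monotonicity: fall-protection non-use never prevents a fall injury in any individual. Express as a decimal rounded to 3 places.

Under exogeneity and monotonicity, PN = (RR − 1) / RR = 1 − 1/RR.
PN = (5.07 − 1) / 5.07 = 4.07 / 5.07 ≈ 0.8028

PN ≈ 0.803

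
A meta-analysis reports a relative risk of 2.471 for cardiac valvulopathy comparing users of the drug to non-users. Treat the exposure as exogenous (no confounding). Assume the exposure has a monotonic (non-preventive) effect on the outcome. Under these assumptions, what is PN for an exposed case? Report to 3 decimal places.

PN ≈ 0.595

Under exogeneity and monotonicity, PN = (RR − 1) / RR = 1 − 1/RR.
PN = (2.471 − 1) / 2.471 = 1.471 / 2.471 ≈ 0.5953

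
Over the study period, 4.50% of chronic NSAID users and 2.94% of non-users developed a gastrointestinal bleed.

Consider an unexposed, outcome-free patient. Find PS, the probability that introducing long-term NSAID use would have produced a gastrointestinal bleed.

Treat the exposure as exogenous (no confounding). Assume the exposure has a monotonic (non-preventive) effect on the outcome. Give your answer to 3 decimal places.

p₁ = 0.045, p₀ = 0.0294.
Under exogeneity and monotonicity, PS = (p₁ − p₀) / (1 − p₀).
PS = (0.045 − 0.0294) / (1 − 0.0294) = 0.0156 / 0.9706 ≈ 0.0161

PS ≈ 0.016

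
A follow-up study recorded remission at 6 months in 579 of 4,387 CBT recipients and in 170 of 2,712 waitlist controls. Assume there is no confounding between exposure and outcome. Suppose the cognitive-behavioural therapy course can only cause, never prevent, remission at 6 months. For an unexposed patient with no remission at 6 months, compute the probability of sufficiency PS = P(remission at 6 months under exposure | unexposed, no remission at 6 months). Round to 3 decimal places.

p₁ = P(outcome | exposed) = 579/4387 = 0.13198
p₀ = P(outcome | unexposed) = 170/2712 = 0.062684
Under exogeneity and monotonicity, PS = (p₁ − p₀) / (1 − p₀).
PS = (0.13198 − 0.062684) / (1 − 0.062684) = 0.069296 / 0.93732 ≈ 0.0739

PS ≈ 0.074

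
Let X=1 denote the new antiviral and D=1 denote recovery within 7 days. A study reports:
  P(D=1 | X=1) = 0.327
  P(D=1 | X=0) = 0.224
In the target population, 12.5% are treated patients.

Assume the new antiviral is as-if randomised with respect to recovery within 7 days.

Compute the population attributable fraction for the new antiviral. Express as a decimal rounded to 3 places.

Let p₁ = 0.327, p₀ = 0.224.
Overall risk P(Y=1) = π·p₁ + (1−π)·p₀ = 0.125×0.327 + 0.875×0.224 = 0.23688.
Under exogeneity, PAF = [P(Y=1) − p₀] / P(Y=1).
PAF = (0.23688 − 0.224) / 0.23688 ≈ 0.0544

PAF ≈ 0.054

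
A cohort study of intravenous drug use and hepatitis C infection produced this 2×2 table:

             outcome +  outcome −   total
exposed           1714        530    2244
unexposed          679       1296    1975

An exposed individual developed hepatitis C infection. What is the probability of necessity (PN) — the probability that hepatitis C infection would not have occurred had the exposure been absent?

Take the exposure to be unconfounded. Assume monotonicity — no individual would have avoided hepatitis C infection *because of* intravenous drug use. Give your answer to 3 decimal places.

p₁ = P(outcome | exposed) = 1714/2244 = 0.76381
p₀ = P(outcome | unexposed) = 679/1975 = 0.3438
Under exogeneity and monotonicity, PN = (p₁ − p₀) / p₁.
PN = (0.76381 − 0.3438) / 0.76381 = 0.42002 / 0.76381 ≈ 0.5499

PN ≈ 0.550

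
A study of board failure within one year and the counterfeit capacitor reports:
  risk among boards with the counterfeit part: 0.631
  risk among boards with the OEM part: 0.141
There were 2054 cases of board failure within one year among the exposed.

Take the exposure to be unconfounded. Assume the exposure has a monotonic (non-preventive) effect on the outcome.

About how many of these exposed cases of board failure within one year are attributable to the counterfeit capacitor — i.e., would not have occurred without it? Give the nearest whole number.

Let p₁ = 0.631, p₀ = 0.141.
PN = (p₁ − p₀)/p₁ = (0.631 − 0.141) / 0.631 ≈ 0.77655.
Attributable cases ≈ PN × (exposed cases) = 0.77655 × 2054 ≈ 1595.02.

about 1595 cases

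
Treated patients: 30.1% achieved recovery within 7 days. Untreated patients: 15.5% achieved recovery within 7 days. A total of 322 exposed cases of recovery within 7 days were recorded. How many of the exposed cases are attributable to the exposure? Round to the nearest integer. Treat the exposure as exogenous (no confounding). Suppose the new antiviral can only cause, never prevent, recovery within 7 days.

about 156 cases

p₁ = 0.301, p₀ = 0.155.
PN = (p₁ − p₀)/p₁ = (0.301 − 0.155) / 0.301 ≈ 0.48505.
Attributable cases ≈ PN × (exposed cases) = 0.48505 × 322 ≈ 156.19.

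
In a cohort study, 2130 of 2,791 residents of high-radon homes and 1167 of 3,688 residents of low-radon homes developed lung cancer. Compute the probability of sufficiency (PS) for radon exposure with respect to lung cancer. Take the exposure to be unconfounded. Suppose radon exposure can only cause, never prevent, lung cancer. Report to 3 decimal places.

PS ≈ 0.654

p₁ = P(outcome | exposed) = 2130/2791 = 0.76317
p₀ = P(outcome | unexposed) = 1167/3688 = 0.31643
Under exogeneity and monotonicity, PS = (p₁ − p₀) / (1 − p₀).
PS = (0.76317 − 0.31643) / (1 − 0.31643) = 0.44674 / 0.68357 ≈ 0.6535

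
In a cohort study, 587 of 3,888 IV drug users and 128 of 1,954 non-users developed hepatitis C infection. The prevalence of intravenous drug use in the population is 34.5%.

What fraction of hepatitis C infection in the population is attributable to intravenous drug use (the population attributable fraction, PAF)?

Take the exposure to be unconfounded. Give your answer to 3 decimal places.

PAF ≈ 0.310

p₁ = P(outcome | exposed) = 587/3888 = 0.15098
p₀ = P(outcome | unexposed) = 128/1954 = 0.065507
Overall risk P(Y=1) = π·p₁ + (1−π)·p₀ = 0.345×0.15098 + 0.655×0.065507 = 0.094994.
Under exogeneity, PAF = [P(Y=1) − p₀] / P(Y=1).
PAF = (0.094994 − 0.065507) / 0.094994 ≈ 0.3104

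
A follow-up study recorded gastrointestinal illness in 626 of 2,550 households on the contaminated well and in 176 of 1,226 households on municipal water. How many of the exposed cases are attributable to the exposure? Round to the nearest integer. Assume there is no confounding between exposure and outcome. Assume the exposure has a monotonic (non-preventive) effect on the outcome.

about 260 cases

p₁ = P(outcome | exposed) = 626/2550 = 0.24549
p₀ = P(outcome | unexposed) = 176/1226 = 0.14356
PN = (p₁ − p₀)/p₁ = (0.24549 − 0.14356) / 0.24549 ≈ 0.41523.
Attributable cases ≈ PN × (exposed cases) = 0.41523 × 626 ≈ 259.93.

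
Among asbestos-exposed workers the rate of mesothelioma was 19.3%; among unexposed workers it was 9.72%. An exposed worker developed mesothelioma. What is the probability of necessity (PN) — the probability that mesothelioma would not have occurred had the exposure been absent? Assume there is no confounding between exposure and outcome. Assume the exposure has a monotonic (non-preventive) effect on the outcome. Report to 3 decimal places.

p₁ = 0.193, p₀ = 0.0972.
Under exogeneity and monotonicity, PN = (p₁ − p₀) / p₁.
PN = (0.193 − 0.0972) / 0.193 = 0.0958 / 0.193 ≈ 0.4964

PN ≈ 0.496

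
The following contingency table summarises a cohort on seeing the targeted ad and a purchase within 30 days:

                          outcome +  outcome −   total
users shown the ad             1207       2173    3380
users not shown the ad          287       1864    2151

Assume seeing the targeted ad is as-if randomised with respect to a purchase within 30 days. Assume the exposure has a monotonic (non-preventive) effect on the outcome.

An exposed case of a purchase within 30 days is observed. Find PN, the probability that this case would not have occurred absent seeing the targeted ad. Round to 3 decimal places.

PN ≈ 0.626

p₁ = P(outcome | exposed) = 1207/3380 = 0.3571
p₀ = P(outcome | unexposed) = 287/2151 = 0.13343
Under exogeneity and monotonicity, PN = (p₁ − p₀)/p₁.
PN = (0.3571 − 0.13343) / 0.3571 ≈ 0.6264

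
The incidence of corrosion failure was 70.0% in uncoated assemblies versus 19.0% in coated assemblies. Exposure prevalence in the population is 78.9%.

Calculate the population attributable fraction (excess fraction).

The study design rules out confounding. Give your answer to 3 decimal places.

PAF ≈ 0.679

p₁ = 0.7, p₀ = 0.19.
Overall risk P(Y=1) = π·p₁ + (1−π)·p₀ = 0.789×0.7 + 0.211×0.19 = 0.59239.
Under exogeneity, PAF = [P(Y=1) − p₀] / P(Y=1).
PAF = (0.59239 − 0.19) / 0.59239 ≈ 0.6793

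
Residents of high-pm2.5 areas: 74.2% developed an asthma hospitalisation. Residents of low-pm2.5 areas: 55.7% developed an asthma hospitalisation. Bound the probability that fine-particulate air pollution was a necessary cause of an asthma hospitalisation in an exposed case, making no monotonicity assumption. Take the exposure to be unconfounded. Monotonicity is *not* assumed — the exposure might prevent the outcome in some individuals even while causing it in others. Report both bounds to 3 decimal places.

p₁ = 0.742, p₀ = 0.557.
Under exogeneity alone the bounds on PN are max{0,(p₁−p₀)/p₁} ≤ PN ≤ min{1,(1−p₀)/p₁}.
  lower = (p₁ − p₀)/p₁ = 0.185 / 0.742 ≈ 0.2493
  upper = min{1, (1 − p₀)/p₁} = 0.443 / 0.742 ≈ 0.5970

0.249 ≤ PN ≤ 0.597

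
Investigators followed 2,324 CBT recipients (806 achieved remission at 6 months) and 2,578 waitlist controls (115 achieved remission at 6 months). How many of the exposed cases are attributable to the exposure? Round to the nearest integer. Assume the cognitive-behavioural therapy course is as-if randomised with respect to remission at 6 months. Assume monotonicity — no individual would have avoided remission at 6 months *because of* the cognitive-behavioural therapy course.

about 702 cases

p₁ = P(outcome | exposed) = 806/2324 = 0.34682
p₀ = P(outcome | unexposed) = 115/2578 = 0.044608
PN = (p₁ − p₀)/p₁ = (0.34682 − 0.044608) / 0.34682 ≈ 0.87138.
Attributable cases ≈ PN × (exposed cases) = 0.87138 × 806 ≈ 702.33.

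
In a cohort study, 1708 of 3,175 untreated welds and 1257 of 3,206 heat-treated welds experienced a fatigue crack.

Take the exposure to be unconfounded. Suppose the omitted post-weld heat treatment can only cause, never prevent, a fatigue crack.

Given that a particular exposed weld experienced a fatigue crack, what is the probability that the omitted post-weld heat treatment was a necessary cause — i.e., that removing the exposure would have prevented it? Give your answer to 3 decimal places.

PN ≈ 0.271

p₁ = P(outcome | exposed) = 1708/3175 = 0.53795
p₀ = P(outcome | unexposed) = 1257/3206 = 0.39208
Under exogeneity and monotonicity, PN = (p₁ − p₀) / p₁.
PN = (0.53795 − 0.39208) / 0.53795 = 0.14588 / 0.53795 ≈ 0.2712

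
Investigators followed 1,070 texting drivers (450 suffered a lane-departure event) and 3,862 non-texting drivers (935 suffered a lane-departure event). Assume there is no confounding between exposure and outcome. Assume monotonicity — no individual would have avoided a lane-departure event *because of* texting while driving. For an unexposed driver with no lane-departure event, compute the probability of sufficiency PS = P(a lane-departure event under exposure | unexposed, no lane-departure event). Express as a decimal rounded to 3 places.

p₁ = P(outcome | exposed) = 450/1070 = 0.42056
p₀ = P(outcome | unexposed) = 935/3862 = 0.2421
Under exogeneity and monotonicity, PS = (p₁ − p₀) / (1 − p₀).
PS = (0.42056 − 0.2421) / (1 − 0.2421) = 0.17846 / 0.7579 ≈ 0.2355

PS ≈ 0.235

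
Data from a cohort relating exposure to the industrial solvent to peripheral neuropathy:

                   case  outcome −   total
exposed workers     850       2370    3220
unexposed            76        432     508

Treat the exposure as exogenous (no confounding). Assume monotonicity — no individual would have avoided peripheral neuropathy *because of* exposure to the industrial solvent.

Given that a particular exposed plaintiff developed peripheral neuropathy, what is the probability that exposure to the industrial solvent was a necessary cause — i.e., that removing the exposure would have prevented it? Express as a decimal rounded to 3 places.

p₁ = P(outcome | exposed) = 850/3220 = 0.26398
p₀ = P(outcome | unexposed) = 76/508 = 0.14961
Under exogeneity and monotonicity, PN = (p₁ − p₀)/p₁.
PN = (0.26398 − 0.14961) / 0.26398 ≈ 0.4333

PN ≈ 0.433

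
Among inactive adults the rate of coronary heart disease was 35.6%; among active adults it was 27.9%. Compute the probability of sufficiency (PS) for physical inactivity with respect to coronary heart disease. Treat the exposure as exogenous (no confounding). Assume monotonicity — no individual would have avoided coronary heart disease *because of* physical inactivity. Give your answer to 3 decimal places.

p₁ = 0.356, p₀ = 0.279.
Under exogeneity and monotonicity, PS = (p₁ − p₀) / (1 − p₀).
PS = (0.356 − 0.279) / (1 − 0.279) = 0.077 / 0.721 ≈ 0.1068

PS ≈ 0.107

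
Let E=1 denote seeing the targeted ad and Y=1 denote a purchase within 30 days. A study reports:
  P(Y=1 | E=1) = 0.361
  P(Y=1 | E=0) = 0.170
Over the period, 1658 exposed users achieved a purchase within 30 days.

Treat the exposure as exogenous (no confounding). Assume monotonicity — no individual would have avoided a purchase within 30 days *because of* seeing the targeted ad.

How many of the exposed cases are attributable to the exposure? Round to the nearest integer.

Let p₁ = 0.361, p₀ = 0.17.
PN = (p₁ − p₀)/p₁ = (0.361 − 0.17) / 0.361 ≈ 0.52909.
Attributable cases ≈ PN × (exposed cases) = 0.52909 × 1658 ≈ 877.22.

about 877 cases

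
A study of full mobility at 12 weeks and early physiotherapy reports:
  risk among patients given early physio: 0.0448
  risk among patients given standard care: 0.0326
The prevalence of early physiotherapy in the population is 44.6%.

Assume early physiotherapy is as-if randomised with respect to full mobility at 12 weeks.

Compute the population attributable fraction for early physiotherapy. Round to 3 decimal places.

Let p₁ = 0.0448, p₀ = 0.0326.
Overall risk P(Y=1) = π·p₁ + (1−π)·p₀ = 0.446×0.0448 + 0.554×0.0326 = 0.038041.
Under exogeneity, PAF = [P(Y=1) − p₀] / P(Y=1).
PAF = (0.038041 − 0.0326) / 0.038041 ≈ 0.1430

PAF ≈ 0.143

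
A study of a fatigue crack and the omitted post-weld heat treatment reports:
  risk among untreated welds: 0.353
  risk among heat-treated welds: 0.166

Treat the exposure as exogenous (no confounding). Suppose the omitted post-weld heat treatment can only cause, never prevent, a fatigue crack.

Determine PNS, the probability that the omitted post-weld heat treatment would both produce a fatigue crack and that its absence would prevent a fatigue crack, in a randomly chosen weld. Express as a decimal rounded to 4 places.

Let p₁ = 0.353, p₀ = 0.166.
Under exogeneity and monotonicity, PNS = p₁ − p₀.
PNS = 0.353 − 0.166 = 0.187

PNS ≈ 0.1870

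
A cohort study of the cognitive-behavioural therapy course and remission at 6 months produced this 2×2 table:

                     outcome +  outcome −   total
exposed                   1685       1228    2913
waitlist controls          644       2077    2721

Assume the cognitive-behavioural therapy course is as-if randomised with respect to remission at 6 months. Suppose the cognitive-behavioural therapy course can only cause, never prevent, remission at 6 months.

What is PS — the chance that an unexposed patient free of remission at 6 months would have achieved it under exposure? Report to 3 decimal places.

PS ≈ 0.448

p₁ = P(outcome | exposed) = 1685/2913 = 0.57844
p₀ = P(outcome | unexposed) = 644/2721 = 0.23668
Under exogeneity and monotonicity, PS = (p₁ − p₀)/(1 − p₀).
PS = (0.57844 − 0.23668) / 0.76332 ≈ 0.4477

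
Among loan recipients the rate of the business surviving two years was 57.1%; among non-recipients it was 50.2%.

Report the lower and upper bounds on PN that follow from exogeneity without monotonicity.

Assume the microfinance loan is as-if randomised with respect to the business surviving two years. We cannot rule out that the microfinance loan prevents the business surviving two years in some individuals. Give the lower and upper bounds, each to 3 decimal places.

p₁ = 0.571, p₀ = 0.502.
Under exogeneity alone the bounds on PN are max{0,(p₁−p₀)/p₁} ≤ PN ≤ min{1,(1−p₀)/p₁}.
  lower = (p₁ − p₀)/p₁ = 0.069 / 0.571 ≈ 0.1208
  upper = min{1, (1 − p₀)/p₁} = 0.498 / 0.571 ≈ 0.8722

0.121 ≤ PN ≤ 0.872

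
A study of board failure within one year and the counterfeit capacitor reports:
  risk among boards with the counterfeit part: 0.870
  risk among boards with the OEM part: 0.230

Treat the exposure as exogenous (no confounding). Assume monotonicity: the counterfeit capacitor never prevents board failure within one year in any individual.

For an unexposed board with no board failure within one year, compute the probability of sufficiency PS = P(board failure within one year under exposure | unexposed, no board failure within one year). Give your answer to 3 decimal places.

Let p₁ = 0.87, p₀ = 0.23.
Under exogeneity and monotonicity, PS = (p₁ − p₀) / (1 − p₀).
PS = (0.87 − 0.23) / (1 − 0.23) = 0.64 / 0.77 ≈ 0.8312

PS ≈ 0.831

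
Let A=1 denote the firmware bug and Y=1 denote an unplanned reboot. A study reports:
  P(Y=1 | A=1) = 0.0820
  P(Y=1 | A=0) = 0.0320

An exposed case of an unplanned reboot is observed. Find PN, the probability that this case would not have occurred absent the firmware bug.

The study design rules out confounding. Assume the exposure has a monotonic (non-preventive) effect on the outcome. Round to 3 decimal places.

Let p₁ = 0.082, p₀ = 0.032.
Under exogeneity and monotonicity, PN = (p₁ − p₀) / p₁.
PN = (0.082 − 0.032) / 0.082 = 0.05 / 0.082 ≈ 0.6098

PN ≈ 0.610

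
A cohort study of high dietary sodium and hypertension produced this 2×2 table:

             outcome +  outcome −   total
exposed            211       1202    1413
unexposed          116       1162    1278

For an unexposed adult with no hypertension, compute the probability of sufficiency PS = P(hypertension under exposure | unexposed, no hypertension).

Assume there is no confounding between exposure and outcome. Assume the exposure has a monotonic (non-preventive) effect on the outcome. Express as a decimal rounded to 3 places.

PS ≈ 0.064

p₁ = P(outcome | exposed) = 211/1413 = 0.14933
p₀ = P(outcome | unexposed) = 116/1278 = 0.090767
Under exogeneity and monotonicity, PS = (p₁ − p₀) / (1 − p₀).
PS = (0.14933 − 0.090767) / (1 − 0.090767) = 0.058561 / 0.90923 ≈ 0.0644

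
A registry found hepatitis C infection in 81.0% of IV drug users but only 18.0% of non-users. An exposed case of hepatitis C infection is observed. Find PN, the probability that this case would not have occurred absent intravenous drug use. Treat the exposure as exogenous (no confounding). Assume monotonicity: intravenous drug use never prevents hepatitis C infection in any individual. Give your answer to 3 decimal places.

PN ≈ 0.778

p₁ = 0.81, p₀ = 0.18.
Under exogeneity and monotonicity, PN = (p₁ − p₀) / p₁.
PN = (0.81 − 0.18) / 0.81 = 0.63 / 0.81 ≈ 0.7778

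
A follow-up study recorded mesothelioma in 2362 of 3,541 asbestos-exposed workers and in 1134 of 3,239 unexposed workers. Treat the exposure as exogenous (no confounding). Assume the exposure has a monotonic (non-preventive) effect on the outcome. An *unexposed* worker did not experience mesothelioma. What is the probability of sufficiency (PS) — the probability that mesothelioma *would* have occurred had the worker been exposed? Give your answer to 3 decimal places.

PS ≈ 0.488

p₁ = P(outcome | exposed) = 2362/3541 = 0.66704
p₀ = P(outcome | unexposed) = 1134/3239 = 0.35011
Under exogeneity and monotonicity, PS = (p₁ − p₀) / (1 − p₀).
PS = (0.66704 − 0.35011) / (1 − 0.35011) = 0.31694 / 0.64989 ≈ 0.4877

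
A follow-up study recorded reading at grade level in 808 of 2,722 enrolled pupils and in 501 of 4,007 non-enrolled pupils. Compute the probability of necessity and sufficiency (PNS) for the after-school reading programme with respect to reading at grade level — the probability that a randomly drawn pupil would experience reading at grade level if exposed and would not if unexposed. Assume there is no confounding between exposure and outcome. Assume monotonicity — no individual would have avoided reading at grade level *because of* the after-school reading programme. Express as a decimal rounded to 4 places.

PNS ≈ 0.1718

p₁ = P(outcome | exposed) = 808/2722 = 0.29684
p₀ = P(outcome | unexposed) = 501/4007 = 0.12503
Under exogeneity and monotonicity, PNS = p₁ − p₀.
PNS = 0.29684 − 0.12503 = 0.17181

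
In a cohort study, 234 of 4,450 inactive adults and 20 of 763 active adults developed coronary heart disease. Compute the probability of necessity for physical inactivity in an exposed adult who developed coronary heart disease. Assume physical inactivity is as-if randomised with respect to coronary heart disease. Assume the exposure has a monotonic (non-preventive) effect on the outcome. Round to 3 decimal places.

p₁ = P(outcome | exposed) = 234/4450 = 0.052584
p₀ = P(outcome | unexposed) = 20/763 = 0.026212
Under exogeneity and monotonicity, PN = (p₁ − p₀) / p₁.
PN = (0.052584 − 0.026212) / 0.052584 = 0.026372 / 0.052584 ≈ 0.5015

PN ≈ 0.502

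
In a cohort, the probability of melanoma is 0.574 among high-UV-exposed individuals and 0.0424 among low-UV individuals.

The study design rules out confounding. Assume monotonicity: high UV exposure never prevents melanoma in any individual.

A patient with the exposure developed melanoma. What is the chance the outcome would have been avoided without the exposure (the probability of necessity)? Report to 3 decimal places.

Let p₁ = 0.574, p₀ = 0.0424.
Under exogeneity and monotonicity, PN = (p₁ − p₀) / p₁.
PN = (0.574 − 0.0424) / 0.574 = 0.5316 / 0.574 ≈ 0.9261

PN ≈ 0.926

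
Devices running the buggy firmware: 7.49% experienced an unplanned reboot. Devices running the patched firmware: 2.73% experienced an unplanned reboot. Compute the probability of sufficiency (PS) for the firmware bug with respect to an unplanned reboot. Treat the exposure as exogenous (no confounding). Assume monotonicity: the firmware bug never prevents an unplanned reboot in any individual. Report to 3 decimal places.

p₁ = 0.0749, p₀ = 0.0273.
Under exogeneity and monotonicity, PS = (p₁ − p₀) / (1 − p₀).
PS = (0.0749 − 0.0273) / (1 − 0.0273) = 0.0476 / 0.9727 ≈ 0.0489

PS ≈ 0.049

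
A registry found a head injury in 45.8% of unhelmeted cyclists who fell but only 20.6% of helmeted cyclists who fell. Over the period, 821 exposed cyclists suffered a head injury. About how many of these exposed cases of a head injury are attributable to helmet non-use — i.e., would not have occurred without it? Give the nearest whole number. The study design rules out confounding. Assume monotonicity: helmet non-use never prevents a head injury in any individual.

about 452 cases

p₁ = 0.458, p₀ = 0.206.
PN = (p₁ − p₀)/p₁ = (0.458 − 0.206) / 0.458 ≈ 0.55022.
Attributable cases ≈ PN × (exposed cases) = 0.55022 × 821 ≈ 451.73.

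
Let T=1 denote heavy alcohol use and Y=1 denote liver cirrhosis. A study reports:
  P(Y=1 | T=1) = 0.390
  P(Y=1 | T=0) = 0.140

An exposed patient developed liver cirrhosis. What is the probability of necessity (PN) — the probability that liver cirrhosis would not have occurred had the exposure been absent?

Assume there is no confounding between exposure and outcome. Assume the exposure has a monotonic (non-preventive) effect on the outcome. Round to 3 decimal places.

Let p₁ = 0.39, p₀ = 0.14.
Under exogeneity and monotonicity, PN = (p₁ − p₀) / p₁.
PN = (0.39 − 0.14) / 0.39 = 0.25 / 0.39 ≈ 0.6410

PN ≈ 0.641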